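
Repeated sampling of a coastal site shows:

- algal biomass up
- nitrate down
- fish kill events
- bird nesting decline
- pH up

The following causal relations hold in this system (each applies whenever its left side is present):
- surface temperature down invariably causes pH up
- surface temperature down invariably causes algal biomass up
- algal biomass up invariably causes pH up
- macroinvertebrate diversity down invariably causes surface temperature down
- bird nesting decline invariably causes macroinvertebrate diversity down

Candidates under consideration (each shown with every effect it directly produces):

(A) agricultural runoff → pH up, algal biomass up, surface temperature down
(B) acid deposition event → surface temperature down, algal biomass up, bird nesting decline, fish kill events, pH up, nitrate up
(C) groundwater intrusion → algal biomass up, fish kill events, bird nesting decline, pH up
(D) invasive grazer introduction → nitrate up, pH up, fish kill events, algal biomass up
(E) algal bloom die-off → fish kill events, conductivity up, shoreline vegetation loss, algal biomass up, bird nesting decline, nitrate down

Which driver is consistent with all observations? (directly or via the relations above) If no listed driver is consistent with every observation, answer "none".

Checking each candidate against the observations:
(A) agricultural runoff — algal biomass up yes; nitrate down NO; fish kill events NO; bird nesting decline NO; pH up yes
(B) acid deposition event — fails on nitrate down (predicts nitrate up, not nitrate down)
(C) groundwater intrusion — does not account for nitrate down
(D) invasive grazer introduction — fails on nitrate down, bird nesting decline (predicts nitrate up, not nitrate down)
(E) algal bloom die-off — algal biomass up yes; nitrate down yes; fish kill events yes; bird nesting decline yes; pH up yes (by algal biomass up → pH up)
(E) is the only candidate with no mismatches.

E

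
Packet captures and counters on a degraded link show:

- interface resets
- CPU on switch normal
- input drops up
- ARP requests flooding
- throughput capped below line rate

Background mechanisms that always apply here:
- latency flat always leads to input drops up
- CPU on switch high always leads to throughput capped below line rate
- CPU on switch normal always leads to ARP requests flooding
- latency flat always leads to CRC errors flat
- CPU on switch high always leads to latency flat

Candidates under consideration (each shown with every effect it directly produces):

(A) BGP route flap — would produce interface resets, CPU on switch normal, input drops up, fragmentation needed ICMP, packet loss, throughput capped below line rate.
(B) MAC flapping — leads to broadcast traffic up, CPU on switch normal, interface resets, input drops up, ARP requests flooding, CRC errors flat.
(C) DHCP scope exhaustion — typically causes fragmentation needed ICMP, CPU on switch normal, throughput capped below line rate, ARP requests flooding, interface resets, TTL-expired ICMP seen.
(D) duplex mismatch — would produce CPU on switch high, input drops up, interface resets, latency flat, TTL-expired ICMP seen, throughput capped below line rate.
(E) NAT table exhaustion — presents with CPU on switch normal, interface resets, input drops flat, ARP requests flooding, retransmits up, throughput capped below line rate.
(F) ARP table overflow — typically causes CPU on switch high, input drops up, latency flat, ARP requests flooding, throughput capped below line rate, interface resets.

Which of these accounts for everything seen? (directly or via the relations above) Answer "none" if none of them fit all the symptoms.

A

Per-candidate check:
(A) BGP route flap — interface resets ✓; CPU on switch normal ✓; input drops up ✓; ARP requests flooding ✓ (by CPU on switch normal → ARP requests flooding); throughput capped below line rate ✓
(B) MAC flapping — interface resets ✓; CPU on switch normal ✓; input drops up ✓; ARP requests flooding ✓; throughput capped below line rate ✗
(C) DHCP scope exhaustion — interface resets ✓; CPU on switch normal ✓; input drops up ✗; ARP requests flooding ✓; throughput capped below line rate ✓
(D) duplex mismatch — fails on CPU on switch normal, ARP requests flooding (predicts CPU on switch high, not CPU on switch normal)
(E) NAT table exhaustion — interface resets ✓; CPU on switch normal ✓; input drops up ✗; ARP requests flooding ✓; throughput capped below line rate ✓
(F) ARP table overflow — fails on CPU on switch normal (predicts CPU on switch high, not CPU on switch normal)
Only (A) is consistent with every observation.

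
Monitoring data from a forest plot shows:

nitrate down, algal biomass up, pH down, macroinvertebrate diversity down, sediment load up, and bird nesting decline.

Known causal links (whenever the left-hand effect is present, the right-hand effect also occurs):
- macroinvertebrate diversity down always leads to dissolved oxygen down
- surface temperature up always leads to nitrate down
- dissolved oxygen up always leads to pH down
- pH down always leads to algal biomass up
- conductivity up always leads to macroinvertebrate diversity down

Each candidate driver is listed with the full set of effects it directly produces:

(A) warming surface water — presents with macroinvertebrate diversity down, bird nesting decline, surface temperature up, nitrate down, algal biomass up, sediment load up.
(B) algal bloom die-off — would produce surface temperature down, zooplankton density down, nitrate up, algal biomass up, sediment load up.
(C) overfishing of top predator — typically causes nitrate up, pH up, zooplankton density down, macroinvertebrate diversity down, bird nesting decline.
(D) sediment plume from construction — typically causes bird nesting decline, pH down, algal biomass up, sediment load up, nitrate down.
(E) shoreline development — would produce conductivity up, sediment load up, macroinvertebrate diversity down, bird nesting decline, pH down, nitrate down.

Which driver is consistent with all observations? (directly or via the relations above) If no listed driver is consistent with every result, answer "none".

E

For each candidate, compare predicted effects to what was observed:
(A) warming surface water — nitrate down match; algal biomass up match; pH down miss; macroinvertebrate diversity down match; sediment load up match; bird nesting decline match
(B) algal bloom die-off — fails on nitrate down, pH down, macroinvertebrate diversity down, bird nesting decline (predicts nitrate up, not nitrate down)
(C) overfishing of top predator — nitrate down miss; algal biomass up miss; pH down miss; macroinvertebrate diversity down match; sediment load up miss; bird nesting decline match
(D) sediment plume from construction — does not account for macroinvertebrate diversity down
(E) shoreline development — nitrate down match; algal biomass up match (via pH down → algal biomass up); pH down match; macroinvertebrate diversity down match; sediment load up match; bird nesting decline match
(E) alone accounts for all the evidence.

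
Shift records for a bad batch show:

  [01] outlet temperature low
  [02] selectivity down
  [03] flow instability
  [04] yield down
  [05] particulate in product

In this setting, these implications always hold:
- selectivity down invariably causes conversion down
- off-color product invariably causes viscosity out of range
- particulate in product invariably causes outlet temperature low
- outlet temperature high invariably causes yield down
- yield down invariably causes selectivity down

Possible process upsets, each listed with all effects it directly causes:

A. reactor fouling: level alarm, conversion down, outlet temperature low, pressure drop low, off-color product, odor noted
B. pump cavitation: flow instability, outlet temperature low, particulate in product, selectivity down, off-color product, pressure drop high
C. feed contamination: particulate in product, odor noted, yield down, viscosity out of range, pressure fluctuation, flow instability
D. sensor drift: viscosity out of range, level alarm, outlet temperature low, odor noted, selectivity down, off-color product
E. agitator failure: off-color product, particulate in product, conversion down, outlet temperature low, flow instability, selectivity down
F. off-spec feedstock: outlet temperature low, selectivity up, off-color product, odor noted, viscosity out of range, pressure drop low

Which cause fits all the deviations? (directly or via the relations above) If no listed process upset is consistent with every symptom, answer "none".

C

Testing each hypothesis:
(A) reactor fouling — outlet temperature low ✓; selectivity down ✗; flow instability ✗; yield down ✗; particulate in product ✗
(B) pump cavitation — does not account for yield down
(C) feed contamination — outlet temperature low ✓ (by particulate in product → outlet temperature low); selectivity down ✓ (by yield down → selectivity down); flow instability ✓; yield down ✓; particulate in product ✓
(D) sensor drift — outlet temperature low ✓; selectivity down ✓; flow instability ✗; yield down ✗; particulate in product ✗
(E) agitator failure — does not account for yield down
(F) off-spec feedstock — outlet temperature low ✓; selectivity down ✗; flow instability ✗; yield down ✗; particulate in product ✗
Only (C) is consistent with every observation.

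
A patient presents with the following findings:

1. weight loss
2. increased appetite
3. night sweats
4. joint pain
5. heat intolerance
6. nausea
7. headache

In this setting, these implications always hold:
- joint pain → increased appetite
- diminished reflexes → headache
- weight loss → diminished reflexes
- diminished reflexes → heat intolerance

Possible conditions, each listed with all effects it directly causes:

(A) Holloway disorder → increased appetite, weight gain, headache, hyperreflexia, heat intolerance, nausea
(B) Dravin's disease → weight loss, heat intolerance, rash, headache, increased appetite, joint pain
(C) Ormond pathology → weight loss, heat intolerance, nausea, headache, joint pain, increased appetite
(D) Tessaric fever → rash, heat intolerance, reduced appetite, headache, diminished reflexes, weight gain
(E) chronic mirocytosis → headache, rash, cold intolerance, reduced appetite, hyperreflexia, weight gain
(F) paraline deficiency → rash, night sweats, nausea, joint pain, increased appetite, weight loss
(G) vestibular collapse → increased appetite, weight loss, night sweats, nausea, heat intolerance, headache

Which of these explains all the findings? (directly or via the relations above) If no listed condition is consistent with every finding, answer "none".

F

For each candidate, compare predicted effects to what was observed:
(A) Holloway disorder — weight loss NO; increased appetite yes; night sweats NO; joint pain NO; heat intolerance yes; nausea yes; headache yes
(B) Dravin's disease — weight loss yes; increased appetite yes; night sweats NO; joint pain yes; heat intolerance yes; nausea NO; headache yes
(C) Ormond pathology — weight loss yes; increased appetite yes; night sweats NO; joint pain yes; heat intolerance yes; nausea yes; headache yes
(D) Tessaric fever — fails on weight loss, increased appetite, night sweats, joint pain, nausea (predicts weight gain, not weight loss; predicts reduced appetite, not increased appetite)
(E) chronic mirocytosis — fails on weight loss, increased appetite, night sweats, joint pain, heat intolerance, nausea (predicts weight gain, not weight loss; predicts reduced appetite, not increased appetite; predicts cold intolerance, not heat intolerance)
(F) paraline deficiency — weight loss yes; increased appetite yes; night sweats yes; joint pain yes; heat intolerance yes (by weight loss → diminished reflexes → heat intolerance); nausea yes; headache yes (by weight loss → diminished reflexes → headache)
(G) vestibular collapse — does not account for joint pain
(F) is the only candidate with no mismatches.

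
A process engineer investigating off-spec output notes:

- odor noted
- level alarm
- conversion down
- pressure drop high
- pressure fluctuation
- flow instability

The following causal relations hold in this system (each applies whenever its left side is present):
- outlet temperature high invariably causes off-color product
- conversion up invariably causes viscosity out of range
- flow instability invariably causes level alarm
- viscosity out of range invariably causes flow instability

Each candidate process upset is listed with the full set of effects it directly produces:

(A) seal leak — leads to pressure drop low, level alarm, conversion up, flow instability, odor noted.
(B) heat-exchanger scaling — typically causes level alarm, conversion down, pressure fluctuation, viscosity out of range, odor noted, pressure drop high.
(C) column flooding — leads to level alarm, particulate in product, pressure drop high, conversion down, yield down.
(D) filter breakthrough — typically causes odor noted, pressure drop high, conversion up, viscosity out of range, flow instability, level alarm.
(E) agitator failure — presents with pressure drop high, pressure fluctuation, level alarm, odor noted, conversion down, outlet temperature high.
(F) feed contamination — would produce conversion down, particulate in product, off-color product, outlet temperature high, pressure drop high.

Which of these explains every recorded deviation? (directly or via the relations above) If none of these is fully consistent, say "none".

Testing each hypothesis:
(A) seal leak — odor noted +; level alarm +; conversion down -; pressure drop high -; pressure fluctuation -; flow instability +
(B) heat-exchanger scaling — odor noted +; level alarm +; conversion down +; pressure drop high +; pressure fluctuation +; flow instability + (via viscosity out of range → flow instability)
(C) column flooding — does not account for odor noted, pressure fluctuation, flow instability
(D) filter breakthrough — fails on conversion down, pressure fluctuation (predicts conversion up, not conversion down)
(E) agitator failure — does not account for flow instability
(F) feed contamination — does not account for odor noted, level alarm, pressure fluctuation, flow instability
(B) alone accounts for all the evidence.

B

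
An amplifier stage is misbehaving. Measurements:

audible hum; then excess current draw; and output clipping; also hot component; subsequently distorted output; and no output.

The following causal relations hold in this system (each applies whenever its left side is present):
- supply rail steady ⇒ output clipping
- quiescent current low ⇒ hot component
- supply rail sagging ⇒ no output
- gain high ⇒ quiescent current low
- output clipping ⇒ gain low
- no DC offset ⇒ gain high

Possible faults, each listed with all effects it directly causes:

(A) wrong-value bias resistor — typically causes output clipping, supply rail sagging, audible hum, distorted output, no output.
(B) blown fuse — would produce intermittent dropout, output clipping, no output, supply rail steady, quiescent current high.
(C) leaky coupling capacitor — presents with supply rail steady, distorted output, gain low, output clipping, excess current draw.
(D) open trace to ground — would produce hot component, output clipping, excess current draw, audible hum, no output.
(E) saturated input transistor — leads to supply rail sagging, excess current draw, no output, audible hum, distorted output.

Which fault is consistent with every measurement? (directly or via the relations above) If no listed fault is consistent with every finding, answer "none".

Testing each hypothesis:
(A) wrong-value bias resistor — audible hum ✓; excess current draw ✗; output clipping ✓; hot component ✗; distorted output ✓; no output ✓
(B) blown fuse — does not account for audible hum, excess current draw, hot component, distorted output
(C) leaky coupling capacitor — does not account for audible hum, hot component, no output
(D) open trace to ground — audible hum ✓; excess current draw ✓; output clipping ✓; hot component ✓; distorted output ✗; no output ✓
(E) saturated input transistor — does not account for output clipping, hot component
Every candidate fails on at least one observation.

none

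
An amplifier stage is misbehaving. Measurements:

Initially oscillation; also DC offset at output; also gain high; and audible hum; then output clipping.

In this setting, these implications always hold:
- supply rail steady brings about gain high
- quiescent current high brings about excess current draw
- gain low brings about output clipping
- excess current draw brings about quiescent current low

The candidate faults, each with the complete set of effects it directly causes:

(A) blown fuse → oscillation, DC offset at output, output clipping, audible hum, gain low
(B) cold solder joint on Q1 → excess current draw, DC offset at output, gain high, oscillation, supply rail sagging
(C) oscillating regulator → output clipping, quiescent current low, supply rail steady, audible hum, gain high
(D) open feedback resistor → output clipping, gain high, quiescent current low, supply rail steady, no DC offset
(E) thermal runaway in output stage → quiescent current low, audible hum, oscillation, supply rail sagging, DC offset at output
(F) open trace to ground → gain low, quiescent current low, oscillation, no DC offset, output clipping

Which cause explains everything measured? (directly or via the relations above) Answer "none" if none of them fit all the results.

none

Per-candidate check:
(A) blown fuse — oscillation +; DC offset at output +; gain high -; audible hum +; output clipping +
(B) cold solder joint on Q1 — oscillation +; DC offset at output +; gain high +; audible hum -; output clipping -
(C) oscillating regulator — does not account for oscillation, DC offset at output
(D) open feedback resistor — fails on oscillation, DC offset at output, audible hum (predicts no DC offset, not DC offset at output)
(E) thermal runaway in output stage — oscillation +; DC offset at output +; gain high -; audible hum +; output clipping -
(F) open trace to ground — oscillation +; DC offset at output -; gain high -; audible hum -; output clipping +
None of the listed candidates fits everything.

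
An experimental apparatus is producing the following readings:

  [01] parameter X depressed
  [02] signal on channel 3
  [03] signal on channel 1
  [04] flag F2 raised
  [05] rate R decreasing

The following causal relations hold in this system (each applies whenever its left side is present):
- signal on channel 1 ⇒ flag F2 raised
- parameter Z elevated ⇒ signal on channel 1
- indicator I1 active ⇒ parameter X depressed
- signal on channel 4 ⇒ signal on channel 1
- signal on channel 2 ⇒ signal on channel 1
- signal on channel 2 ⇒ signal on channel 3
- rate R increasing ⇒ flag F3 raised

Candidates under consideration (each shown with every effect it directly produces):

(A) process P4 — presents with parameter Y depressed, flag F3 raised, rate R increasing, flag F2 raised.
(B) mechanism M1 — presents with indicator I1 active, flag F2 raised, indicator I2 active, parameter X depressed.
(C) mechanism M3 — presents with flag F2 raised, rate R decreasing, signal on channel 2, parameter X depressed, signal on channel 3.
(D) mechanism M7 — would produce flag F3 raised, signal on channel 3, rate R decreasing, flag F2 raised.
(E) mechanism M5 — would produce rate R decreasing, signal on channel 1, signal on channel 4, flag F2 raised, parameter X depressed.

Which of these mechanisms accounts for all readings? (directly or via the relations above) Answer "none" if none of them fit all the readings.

Checking each candidate against the observations:
(A) process P4 — parameter X depressed miss; signal on channel 3 miss; signal on channel 1 miss; flag F2 raised match; rate R decreasing miss
(B) mechanism M1 — parameter X depressed match; signal on channel 3 miss; signal on channel 1 miss; flag F2 raised match; rate R decreasing miss
(C) mechanism M3 — parameter X depressed match; signal on channel 3 match; signal on channel 1 match (via signal on channel 2 → signal on channel 1); flag F2 raised match; rate R decreasing match
(D) mechanism M7 — parameter X depressed miss; signal on channel 3 match; signal on channel 1 miss; flag F2 raised match; rate R decreasing match
(E) mechanism M5 — parameter X depressed match; signal on channel 3 miss; signal on channel 1 match; flag F2 raised match; rate R decreasing match
(C) alone accounts for all the evidence.

C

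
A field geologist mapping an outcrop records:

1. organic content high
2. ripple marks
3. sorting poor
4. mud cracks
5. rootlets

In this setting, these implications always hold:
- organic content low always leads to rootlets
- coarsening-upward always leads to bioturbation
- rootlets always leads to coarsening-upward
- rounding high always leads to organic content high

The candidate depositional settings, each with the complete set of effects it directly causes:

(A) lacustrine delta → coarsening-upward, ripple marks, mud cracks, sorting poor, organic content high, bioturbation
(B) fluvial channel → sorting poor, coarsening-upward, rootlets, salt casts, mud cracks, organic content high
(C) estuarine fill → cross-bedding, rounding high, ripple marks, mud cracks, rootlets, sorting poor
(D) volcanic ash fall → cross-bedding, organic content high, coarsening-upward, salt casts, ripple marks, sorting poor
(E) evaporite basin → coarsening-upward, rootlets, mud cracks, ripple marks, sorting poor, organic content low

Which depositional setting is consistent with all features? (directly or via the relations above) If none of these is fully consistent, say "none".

Checking each candidate against the observations:
(A) lacustrine delta — does not account for rootlets
(B) fluvial channel — does not account for ripple marks
(C) estuarine fill — organic content high yes (via rounding high → organic content high); ripple marks yes; sorting poor yes; mud cracks yes; rootlets yes
(D) volcanic ash fall — organic content high yes; ripple marks yes; sorting poor yes; mud cracks NO; rootlets NO
(E) evaporite basin — organic content high NO; ripple marks yes; sorting poor yes; mud cracks yes; rootlets yes
Only (C) is consistent with every observation.

C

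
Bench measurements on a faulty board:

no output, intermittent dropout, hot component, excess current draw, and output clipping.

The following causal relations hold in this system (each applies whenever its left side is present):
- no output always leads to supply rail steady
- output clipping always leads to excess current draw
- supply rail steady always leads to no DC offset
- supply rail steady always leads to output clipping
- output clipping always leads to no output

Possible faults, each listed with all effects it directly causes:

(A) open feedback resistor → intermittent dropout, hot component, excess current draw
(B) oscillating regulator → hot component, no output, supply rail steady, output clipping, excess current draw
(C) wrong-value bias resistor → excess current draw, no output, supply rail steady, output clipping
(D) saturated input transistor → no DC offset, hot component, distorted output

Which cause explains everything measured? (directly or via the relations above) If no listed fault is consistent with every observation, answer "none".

Testing each hypothesis:
(A) open feedback resistor — no output NO; intermittent dropout yes; hot component yes; excess current draw yes; output clipping NO
(B) oscillating regulator — does not account for intermittent dropout
(C) wrong-value bias resistor — does not account for intermittent dropout, hot component
(D) saturated input transistor — no output NO; intermittent dropout NO; hot component yes; excess current draw NO; output clipping NO
No candidate is consistent with all observations.

none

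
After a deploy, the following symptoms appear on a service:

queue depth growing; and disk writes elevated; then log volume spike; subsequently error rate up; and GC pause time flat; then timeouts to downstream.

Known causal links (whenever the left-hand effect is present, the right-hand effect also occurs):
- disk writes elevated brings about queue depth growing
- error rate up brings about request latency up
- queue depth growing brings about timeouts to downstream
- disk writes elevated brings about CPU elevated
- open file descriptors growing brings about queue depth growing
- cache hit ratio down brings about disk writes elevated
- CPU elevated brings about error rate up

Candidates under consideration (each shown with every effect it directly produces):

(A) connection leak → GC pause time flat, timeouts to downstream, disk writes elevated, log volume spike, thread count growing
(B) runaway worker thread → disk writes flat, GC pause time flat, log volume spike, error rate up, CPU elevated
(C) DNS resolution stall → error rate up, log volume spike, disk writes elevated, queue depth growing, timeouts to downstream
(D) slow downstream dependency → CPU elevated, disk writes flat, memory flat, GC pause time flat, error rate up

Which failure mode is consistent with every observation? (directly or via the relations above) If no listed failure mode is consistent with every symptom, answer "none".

Per-candidate check:
(A) connection leak — queue depth growing yes (via disk writes elevated → queue depth growing); disk writes elevated yes; log volume spike yes; error rate up yes (via disk writes elevated → CPU elevated → error rate up); GC pause time flat yes; timeouts to downstream yes
(B) runaway worker thread — queue depth growing NO; disk writes elevated NO; log volume spike yes; error rate up yes; GC pause time flat yes; timeouts to downstream NO
(C) DNS resolution stall — queue depth growing yes; disk writes elevated yes; log volume spike yes; error rate up yes; GC pause time flat NO; timeouts to downstream yes
(D) slow downstream dependency — queue depth growing NO; disk writes elevated NO; log volume spike NO; error rate up yes; GC pause time flat yes; timeouts to downstream NO
(A) alone accounts for all the evidence.

A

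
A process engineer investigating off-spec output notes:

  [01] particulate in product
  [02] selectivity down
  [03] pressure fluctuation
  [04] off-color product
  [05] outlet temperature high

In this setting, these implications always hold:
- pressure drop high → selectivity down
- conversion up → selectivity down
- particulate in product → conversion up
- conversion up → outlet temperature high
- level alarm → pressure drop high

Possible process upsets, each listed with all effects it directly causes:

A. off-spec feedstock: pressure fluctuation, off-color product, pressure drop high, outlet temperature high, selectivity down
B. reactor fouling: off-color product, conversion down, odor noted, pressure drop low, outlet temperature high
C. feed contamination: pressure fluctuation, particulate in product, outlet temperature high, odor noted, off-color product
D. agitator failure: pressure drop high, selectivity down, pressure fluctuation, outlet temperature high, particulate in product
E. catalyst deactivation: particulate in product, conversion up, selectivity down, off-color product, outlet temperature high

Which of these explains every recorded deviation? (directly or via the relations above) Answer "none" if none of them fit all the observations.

C

For each candidate, compare predicted effects to what was observed:
(A) off-spec feedstock — particulate in product miss; selectivity down match; pressure fluctuation match; off-color product match; outlet temperature high match
(B) reactor fouling — does not account for particulate in product, selectivity down, pressure fluctuation
(C) feed contamination — accounts for every observation (selectivity down through particulate in product → conversion up → selectivity down)
(D) agitator failure — particulate in product match; selectivity down match; pressure fluctuation match; off-color product miss; outlet temperature high match
(E) catalyst deactivation — does not account for pressure fluctuation
(C) is the only candidate with no mismatches.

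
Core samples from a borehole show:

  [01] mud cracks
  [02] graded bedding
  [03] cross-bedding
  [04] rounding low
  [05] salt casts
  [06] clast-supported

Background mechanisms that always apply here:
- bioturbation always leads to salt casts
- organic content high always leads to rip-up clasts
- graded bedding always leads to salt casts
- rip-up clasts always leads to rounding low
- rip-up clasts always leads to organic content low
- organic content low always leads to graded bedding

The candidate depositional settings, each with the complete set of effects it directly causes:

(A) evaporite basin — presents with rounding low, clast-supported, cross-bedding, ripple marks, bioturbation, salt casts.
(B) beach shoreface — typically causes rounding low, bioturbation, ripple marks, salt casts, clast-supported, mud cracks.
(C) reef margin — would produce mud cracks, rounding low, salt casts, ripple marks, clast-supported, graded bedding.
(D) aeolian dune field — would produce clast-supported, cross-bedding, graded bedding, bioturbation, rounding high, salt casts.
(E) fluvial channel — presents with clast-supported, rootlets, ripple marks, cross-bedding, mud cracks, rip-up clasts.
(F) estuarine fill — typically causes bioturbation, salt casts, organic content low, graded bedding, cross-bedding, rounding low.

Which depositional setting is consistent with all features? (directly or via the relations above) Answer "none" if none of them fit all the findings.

Per-candidate check:
(A) evaporite basin — does not account for mud cracks, graded bedding
(B) beach shoreface — mud cracks yes; graded bedding NO; cross-bedding NO; rounding low yes; salt casts yes; clast-supported yes
(C) reef margin — mud cracks yes; graded bedding yes; cross-bedding NO; rounding low yes; salt casts yes; clast-supported yes
(D) aeolian dune field — mud cracks NO; graded bedding yes; cross-bedding yes; rounding low NO; salt casts yes; clast-supported yes
(E) fluvial channel — accounts for every observation (graded bedding by rip-up clasts → organic content low → graded bedding)
(F) estuarine fill — mud cracks NO; graded bedding yes; cross-bedding yes; rounding low yes; salt casts yes; clast-supported NO
Only (E) is consistent with every observation.

E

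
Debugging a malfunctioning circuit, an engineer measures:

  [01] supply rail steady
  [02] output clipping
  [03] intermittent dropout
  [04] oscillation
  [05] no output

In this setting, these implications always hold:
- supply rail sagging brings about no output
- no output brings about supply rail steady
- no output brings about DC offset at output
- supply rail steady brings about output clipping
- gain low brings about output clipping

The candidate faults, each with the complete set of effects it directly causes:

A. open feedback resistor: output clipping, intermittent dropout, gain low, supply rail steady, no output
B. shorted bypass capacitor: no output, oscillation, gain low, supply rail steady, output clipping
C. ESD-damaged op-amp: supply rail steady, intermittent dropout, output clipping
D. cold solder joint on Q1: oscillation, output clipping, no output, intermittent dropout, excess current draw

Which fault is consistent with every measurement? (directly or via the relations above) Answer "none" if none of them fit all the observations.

Per-candidate check:
(A) open feedback resistor — does not account for oscillation
(B) shorted bypass capacitor — does not account for intermittent dropout
(C) ESD-damaged op-amp — supply rail steady +; output clipping +; intermittent dropout +; oscillation -; no output -
(D) cold solder joint on Q1 — accounts for every observation (supply rail steady by no output → supply rail steady)
Only (D) is consistent with every observation.

D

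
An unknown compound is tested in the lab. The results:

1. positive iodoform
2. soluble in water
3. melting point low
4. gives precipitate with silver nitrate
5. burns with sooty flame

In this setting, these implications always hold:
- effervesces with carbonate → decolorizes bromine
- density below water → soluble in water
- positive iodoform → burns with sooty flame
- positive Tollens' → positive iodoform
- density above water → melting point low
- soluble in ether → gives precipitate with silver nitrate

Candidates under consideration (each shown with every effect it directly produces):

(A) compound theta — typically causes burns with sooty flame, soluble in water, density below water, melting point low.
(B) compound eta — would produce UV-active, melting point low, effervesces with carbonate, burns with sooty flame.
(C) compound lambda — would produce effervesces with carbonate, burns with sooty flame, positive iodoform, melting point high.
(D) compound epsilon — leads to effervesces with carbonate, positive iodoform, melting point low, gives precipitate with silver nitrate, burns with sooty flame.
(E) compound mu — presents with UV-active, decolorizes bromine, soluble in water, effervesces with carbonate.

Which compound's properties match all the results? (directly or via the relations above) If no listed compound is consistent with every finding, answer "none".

none

For each candidate, compare predicted effects to what was observed:
(A) compound theta — positive iodoform miss; soluble in water match; melting point low match; gives precipitate with silver nitrate miss; burns with sooty flame match
(B) compound eta — does not account for positive iodoform, soluble in water, gives precipitate with silver nitrate
(C) compound lambda — positive iodoform match; soluble in water miss; melting point low miss; gives precipitate with silver nitrate miss; burns with sooty flame match
(D) compound epsilon — positive iodoform match; soluble in water miss; melting point low match; gives precipitate with silver nitrate match; burns with sooty flame match
(E) compound mu — does not account for positive iodoform, melting point low, gives precipitate with silver nitrate, burns with sooty flame
Every candidate fails on at least one observation.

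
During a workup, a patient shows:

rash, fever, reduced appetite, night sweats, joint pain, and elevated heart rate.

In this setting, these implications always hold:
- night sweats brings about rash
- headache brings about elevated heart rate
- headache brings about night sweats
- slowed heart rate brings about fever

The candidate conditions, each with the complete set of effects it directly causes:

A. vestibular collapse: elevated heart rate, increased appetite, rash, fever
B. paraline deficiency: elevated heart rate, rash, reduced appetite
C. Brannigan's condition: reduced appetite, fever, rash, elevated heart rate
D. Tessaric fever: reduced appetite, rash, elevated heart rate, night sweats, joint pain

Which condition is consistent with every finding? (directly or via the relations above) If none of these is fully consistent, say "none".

Checking each candidate against the observations:
(A) vestibular collapse — rash ✓; fever ✓; reduced appetite ✗; night sweats ✗; joint pain ✗; elevated heart rate ✓
(B) paraline deficiency — does not account for fever, night sweats, joint pain
(C) Brannigan's condition — does not account for night sweats, joint pain
(D) Tessaric fever — rash ✓; fever ✗; reduced appetite ✓; night sweats ✓; joint pain ✓; elevated heart rate ✓
Every candidate fails on at least one observation.

none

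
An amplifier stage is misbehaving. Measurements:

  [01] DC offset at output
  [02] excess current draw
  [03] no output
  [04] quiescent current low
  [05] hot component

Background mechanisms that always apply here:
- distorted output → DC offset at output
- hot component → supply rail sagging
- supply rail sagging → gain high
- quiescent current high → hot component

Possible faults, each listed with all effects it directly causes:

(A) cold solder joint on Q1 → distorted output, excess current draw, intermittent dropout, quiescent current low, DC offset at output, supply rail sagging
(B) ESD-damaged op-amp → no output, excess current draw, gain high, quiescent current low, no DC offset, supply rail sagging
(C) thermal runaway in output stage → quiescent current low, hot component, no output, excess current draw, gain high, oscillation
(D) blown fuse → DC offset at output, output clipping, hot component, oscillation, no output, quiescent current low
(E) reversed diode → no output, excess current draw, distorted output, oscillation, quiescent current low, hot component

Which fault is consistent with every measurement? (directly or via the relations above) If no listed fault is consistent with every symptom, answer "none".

Checking each candidate against the observations:
(A) cold solder joint on Q1 — DC offset at output yes; excess current draw yes; no output NO; quiescent current low yes; hot component NO
(B) ESD-damaged op-amp — DC offset at output NO; excess current draw yes; no output yes; quiescent current low yes; hot component NO
(C) thermal runaway in output stage — does not account for DC offset at output
(D) blown fuse — does not account for excess current draw
(E) reversed diode — DC offset at output yes (by distorted output → DC offset at output); excess current draw yes; no output yes; quiescent current low yes; hot component yes
(E) alone accounts for all the evidence.

E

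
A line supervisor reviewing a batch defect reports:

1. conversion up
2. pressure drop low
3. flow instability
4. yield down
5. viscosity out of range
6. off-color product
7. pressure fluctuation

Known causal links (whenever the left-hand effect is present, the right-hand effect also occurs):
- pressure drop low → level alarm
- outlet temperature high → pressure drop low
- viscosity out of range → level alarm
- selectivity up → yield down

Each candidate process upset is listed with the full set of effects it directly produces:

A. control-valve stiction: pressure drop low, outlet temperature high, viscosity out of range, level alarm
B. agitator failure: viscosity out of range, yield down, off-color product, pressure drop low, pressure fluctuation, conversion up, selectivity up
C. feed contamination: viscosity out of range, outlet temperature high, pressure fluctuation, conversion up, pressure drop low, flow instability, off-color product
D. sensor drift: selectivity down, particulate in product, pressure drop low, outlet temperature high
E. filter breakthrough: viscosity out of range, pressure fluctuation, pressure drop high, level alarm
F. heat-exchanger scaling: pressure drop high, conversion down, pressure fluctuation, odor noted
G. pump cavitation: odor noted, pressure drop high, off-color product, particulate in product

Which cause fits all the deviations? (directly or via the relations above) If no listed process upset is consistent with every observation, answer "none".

none

Per-candidate check:
(A) control-valve stiction — does not account for conversion up, flow instability, yield down, off-color product, pressure fluctuation
(B) agitator failure — does not account for flow instability
(C) feed contamination — conversion up match; pressure drop low match; flow instability match; yield down miss; viscosity out of range match; off-color product match; pressure fluctuation match
(D) sensor drift — conversion up miss; pressure drop low match; flow instability miss; yield down miss; viscosity out of range miss; off-color product miss; pressure fluctuation miss
(E) filter breakthrough — fails on conversion up, pressure drop low, flow instability, yield down, off-color product (predicts pressure drop high, not pressure drop low)
(F) heat-exchanger scaling — fails on conversion up, pressure drop low, flow instability, yield down, viscosity out of range, off-color product (predicts conversion down, not conversion up; predicts pressure drop high, not pressure drop low)
(G) pump cavitation — fails on conversion up, pressure drop low, flow instability, yield down, viscosity out of range, pressure fluctuation (predicts pressure drop high, not pressure drop low)
Every candidate fails on at least one observation.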